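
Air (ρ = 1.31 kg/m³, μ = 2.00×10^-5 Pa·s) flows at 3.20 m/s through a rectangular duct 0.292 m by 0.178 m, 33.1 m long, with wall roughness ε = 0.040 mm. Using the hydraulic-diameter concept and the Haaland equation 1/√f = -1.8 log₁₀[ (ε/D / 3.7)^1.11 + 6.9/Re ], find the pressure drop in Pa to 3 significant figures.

ΔP ≈ 21.7 Pa

Hydraulic diameter D_h = 4A/P = 4·(0.292·0.178)/(2·(0.292+0.178)) = 0.2079/0.94 = 0.2212 m.
Re = ρVD_h/μ = 1.31·3.2·0.2212/2e-05 = 4.636e+04.
ε/D_h = 4e-05/0.2212 = 0.000181; Haaland gives 1/√f = -1.8 log₁₀[1.64e-05+0.000149] = 6.807, so f = 0.02158.
ΔP = f(L/D_h)(ρV²/2) = 0.02158·33.1/0.2212·6.707 = 21.66 Pa.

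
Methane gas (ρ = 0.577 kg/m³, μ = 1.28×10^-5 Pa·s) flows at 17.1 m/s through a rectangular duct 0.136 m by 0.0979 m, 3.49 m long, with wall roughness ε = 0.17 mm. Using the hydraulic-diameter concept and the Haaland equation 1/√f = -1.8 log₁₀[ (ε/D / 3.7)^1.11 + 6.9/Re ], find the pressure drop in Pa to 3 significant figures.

Hydraulic diameter D_h = 4A/P = 4·(0.136·0.0979)/(2·(0.136+0.0979)) = 0.05326/0.4678 = 0.1138 m.
Re = ρVD_h/μ = 0.577·17.1·0.1138/1.28e-05 = 8.776e+04.
ε/D_h = 0.00017/0.1138 = 0.00149; Haaland gives 1/√f = -1.8 log₁₀[0.000171+7.86e-05] = 6.485, so f = 0.02378.
ΔP = f(L/D_h)(ρV²/2) = 0.02378·3.49/0.1138·84.36 = 61.49 Pa.

ΔP ≈ 61.5 Pa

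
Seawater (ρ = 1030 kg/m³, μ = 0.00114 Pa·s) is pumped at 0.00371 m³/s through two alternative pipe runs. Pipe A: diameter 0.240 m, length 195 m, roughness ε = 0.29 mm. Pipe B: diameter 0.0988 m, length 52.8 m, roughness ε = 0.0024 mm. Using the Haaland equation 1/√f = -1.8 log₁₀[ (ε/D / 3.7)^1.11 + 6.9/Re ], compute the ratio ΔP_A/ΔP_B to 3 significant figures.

ΔP_A/ΔP_B ≈ 0.0583

Pipe A: V = Q/A = 0.00371/0.04524 = 0.08201 m/s; Re = 1.778e+04; ε/D = 0.00121; Haaland → f = 0.02866; ΔP_A = f(L/D)(ρV²/2) = 80.66 Pa.
Pipe B: V = Q/A = 0.00371/0.007667 = 0.4839 m/s; Re = 4.32e+04; ε/D = 2.43e-05; Haaland → f = 0.02147; ΔP_B = f(L/D)(ρV²/2) = 1384 Pa.
ΔP_A/ΔP_B = 80.66/1384 = 0.0583.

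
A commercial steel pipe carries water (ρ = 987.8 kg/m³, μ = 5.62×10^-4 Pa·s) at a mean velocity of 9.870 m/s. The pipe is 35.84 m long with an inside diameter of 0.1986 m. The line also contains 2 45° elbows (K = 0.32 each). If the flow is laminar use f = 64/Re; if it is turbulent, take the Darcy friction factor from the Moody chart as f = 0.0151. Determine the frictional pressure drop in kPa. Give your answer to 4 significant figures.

ΔP ≈ 161.9 kPa

Reynolds number Re = ρVD/μ = 987.8 · 9.87 · 0.1986 / 0.000562 = 3.445e+06.
Re > 4000 → turbulent; use the Moody-chart value f = 0.0151.
Total minor-loss coefficient ΣK = 2·0.32 = 0.64.
ΔP = [f·L/D + ΣK]·(ρV²/2) = [0.0151·35.84/0.1986 + 0.64]·(987.8·9.87²/2) = [2.725 + 0.64]·4.811e+04 = 1.619e+05 Pa.
ΔP = 1.619e+05 Pa = 161.9 kPa.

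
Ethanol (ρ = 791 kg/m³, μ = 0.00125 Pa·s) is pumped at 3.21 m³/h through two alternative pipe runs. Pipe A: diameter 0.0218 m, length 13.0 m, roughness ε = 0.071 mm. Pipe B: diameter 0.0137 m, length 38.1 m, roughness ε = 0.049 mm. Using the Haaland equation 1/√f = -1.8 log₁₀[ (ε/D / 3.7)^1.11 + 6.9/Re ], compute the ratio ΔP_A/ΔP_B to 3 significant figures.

Pipe A: V = Q/A = 0.0008917/0.0003733 = 2.389 m/s; Re = 3.296e+04; ε/D = 0.00326; Haaland → f = 0.02994; ΔP_A = f(L/D)(ρV²/2) = 4.029e+04 Pa.
Pipe B: V = Q/A = 0.0008917/0.0001474 = 6.049 m/s; Re = 5.244e+04; ε/D = 0.00358; Haaland → f = 0.02949; ΔP_B = f(L/D)(ρV²/2) = 1.187e+06 Pa.
ΔP_A/ΔP_B = 4.029e+04/1.187e+06 = 0.0340.

ΔP_A/ΔP_B ≈ 0.0340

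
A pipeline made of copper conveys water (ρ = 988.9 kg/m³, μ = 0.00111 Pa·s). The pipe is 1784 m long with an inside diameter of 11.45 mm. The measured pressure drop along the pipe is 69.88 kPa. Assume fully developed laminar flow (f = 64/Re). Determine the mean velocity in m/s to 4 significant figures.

V ≈ 0.1446 m/s

For laminar flow, f = 64/Re with Re = ρVD/μ, so Darcy-Weisbach reduces to ΔP = 32μLV/D². Solving for V: V = ΔP·D²/(32μL) = 6.988e+04·(0.01145)²/(32·0.00111·1784) = 0.1446 m/s.
Check: Re = ρVD/μ = 988.9·0.1446·0.01145/0.00111 = 1475 < 2300, so the laminar assumption holds.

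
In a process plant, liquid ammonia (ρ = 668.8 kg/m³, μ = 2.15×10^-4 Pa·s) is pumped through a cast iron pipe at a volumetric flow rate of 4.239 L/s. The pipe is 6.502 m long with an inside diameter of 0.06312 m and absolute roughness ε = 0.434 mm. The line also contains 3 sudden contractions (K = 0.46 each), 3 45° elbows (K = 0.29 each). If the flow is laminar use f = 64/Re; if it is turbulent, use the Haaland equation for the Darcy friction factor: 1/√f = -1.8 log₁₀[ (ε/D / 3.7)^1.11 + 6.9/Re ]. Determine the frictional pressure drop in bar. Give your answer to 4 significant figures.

ΔP ≈ 0.03521 bar

Q = 4.239 L/s = 4.239/1000 = 0.004239 m³/s.
Cross-sectional area A = πD²/4 = π(0.06312)²/4 = 0.003129 m²; mean velocity V = Q/A = 0.004239/0.003129 = 1.355 m/s.
Reynolds number Re = ρVD/μ = 668.8 · 1.355 · 0.06312 / 0.000215 = 2.66e+05.
Re > 4000 → turbulent. Relative roughness ε/D = 0.000434/0.06312 = 0.00688. Haaland: 1/√f = -1.8 log₁₀[(0.00688/3.7)^1.11 + 6.9/2.66e+05] = -1.8 log₁₀[0.000931 + 2.59e-05] = 5.435, so f = 0.03386.
Total minor-loss coefficient ΣK = 3·0.46 + 3·0.29 = 2.25.
ΔP = [f·L/D + ΣK]·(ρV²/2) = [0.03386·6.502/0.06312 + 2.25]·(668.8·1.355²/2) = [3.487 + 2.25]·613.7 = 3521 Pa.
ΔP = 3521 Pa = 0.03521 bar.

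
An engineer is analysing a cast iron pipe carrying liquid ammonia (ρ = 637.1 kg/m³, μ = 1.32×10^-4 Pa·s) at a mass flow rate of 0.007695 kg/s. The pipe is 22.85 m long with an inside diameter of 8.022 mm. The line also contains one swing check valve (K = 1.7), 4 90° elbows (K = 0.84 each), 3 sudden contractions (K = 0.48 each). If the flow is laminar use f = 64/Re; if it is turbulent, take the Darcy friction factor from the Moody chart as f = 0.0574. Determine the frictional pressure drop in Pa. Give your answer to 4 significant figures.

A = πD²/4 = π(0.008022)²/4 = 5.054e-05 m²; mean velocity V = ṁ/(ρA) = 0.007695/(637.1 · 5.054e-05) = 0.239 m/s.
Reynolds number Re = ρVD/μ = 637.1 · 0.239 · 0.008022 / 0.000132 = 9253.
Re > 4000 → turbulent; use the Moody-chart value f = 0.0574.
Total minor-loss coefficient ΣK = 1·1.7 + 4·0.84 + 3·0.48 = 6.5.
ΔP = [f·L/D + ΣK]·(ρV²/2) = [0.0574·22.85/0.008022 + 6.5]·(637.1·0.239²/2) = [163.5 + 6.5]·18.19 = 3093 Pa.

ΔP ≈ 3093 Pa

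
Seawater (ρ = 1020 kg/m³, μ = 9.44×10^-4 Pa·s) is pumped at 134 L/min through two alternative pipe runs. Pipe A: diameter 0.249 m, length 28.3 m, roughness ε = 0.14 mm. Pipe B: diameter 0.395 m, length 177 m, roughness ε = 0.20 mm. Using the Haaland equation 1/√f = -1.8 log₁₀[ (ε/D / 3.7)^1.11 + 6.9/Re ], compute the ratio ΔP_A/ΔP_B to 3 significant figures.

ΔP_A/ΔP_B ≈ 1.43

Pipe A: V = Q/A = 0.002233/0.0487 = 0.04586 m/s; Re = 1.234e+04; ε/D = 0.000562; Haaland → f = 0.02996; ΔP_A = f(L/D)(ρV²/2) = 3.653 Pa.
Pipe B: V = Q/A = 0.002233/0.1225 = 0.01823 m/s; Re = 7778; ε/D = 0.000506; Haaland → f = 0.03367; ΔP_B = f(L/D)(ρV²/2) = 2.556 Pa.
ΔP_A/ΔP_B = 3.653/2.556 = 1.43.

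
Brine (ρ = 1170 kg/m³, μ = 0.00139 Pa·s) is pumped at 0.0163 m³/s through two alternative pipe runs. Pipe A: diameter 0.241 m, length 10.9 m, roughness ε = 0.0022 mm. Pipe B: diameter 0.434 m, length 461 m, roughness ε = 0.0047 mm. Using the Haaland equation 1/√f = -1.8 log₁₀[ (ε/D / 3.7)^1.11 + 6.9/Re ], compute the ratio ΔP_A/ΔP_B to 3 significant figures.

ΔP_A/ΔP_B ≈ 0.393

Pipe A: V = Q/A = 0.0163/0.04562 = 0.3573 m/s; Re = 7.249e+04; ε/D = 9.13e-06; Haaland → f = 0.01911; ΔP_A = f(L/D)(ρV²/2) = 64.56 Pa.
Pipe B: V = Q/A = 0.0163/0.1479 = 0.1102 m/s; Re = 4.025e+04; ε/D = 1.08e-05; Haaland → f = 0.02178; ΔP_B = f(L/D)(ρV²/2) = 164.3 Pa.
ΔP_A/ΔP_B = 64.56/164.3 = 0.393.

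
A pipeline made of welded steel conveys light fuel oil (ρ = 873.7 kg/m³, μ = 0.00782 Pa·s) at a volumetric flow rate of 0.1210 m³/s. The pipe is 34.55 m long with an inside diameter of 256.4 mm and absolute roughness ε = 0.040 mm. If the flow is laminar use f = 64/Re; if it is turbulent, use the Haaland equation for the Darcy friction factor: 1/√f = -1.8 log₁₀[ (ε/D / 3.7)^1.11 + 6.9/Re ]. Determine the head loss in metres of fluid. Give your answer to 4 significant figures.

h_f ≈ 0.7526 m

Cross-sectional area A = πD²/4 = π(0.2564)²/4 = 0.05163 m²; mean velocity V = Q/A = 0.121/0.05163 = 2.343 m/s.
Reynolds number Re = ρVD/μ = 873.7 · 2.343 · 0.2564 / 0.00782 = 6.713e+04.
Re > 4000 → turbulent. Relative roughness ε/D = 4e-05/0.2564 = 0.000156. Haaland: 1/√f = -1.8 log₁₀[(0.000156/3.7)^1.11 + 6.9/6.713e+04] = -1.8 log₁₀[1.39e-05 + 0.000103] = 7.079, so f = 0.01995.
Darcy-Weisbach: ΔP = f(L/D)(ρV²/2) = 0.01995·(34.55/0.2564)·(873.7·2.343²/2) = 0.01995·134.8·2399 = 6451 Pa.
Head loss h_f = ΔP/(ρg) = 6451/(873.7·9.81) = 0.7526 m.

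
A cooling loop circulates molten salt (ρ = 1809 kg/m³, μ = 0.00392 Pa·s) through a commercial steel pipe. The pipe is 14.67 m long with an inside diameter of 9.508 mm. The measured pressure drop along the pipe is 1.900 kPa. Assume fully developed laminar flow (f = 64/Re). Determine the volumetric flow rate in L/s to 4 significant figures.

Q ≈ 0.006627 L/s

For laminar flow, f = 64/Re with Re = ρVD/μ, so Darcy-Weisbach reduces to ΔP = 32μLV/D². Solving for V: V = ΔP·D²/(32μL) = 1900·(0.009508)²/(32·0.00392·14.67) = 0.09334 m/s.
Check: Re = ρVD/μ = 1809·0.09334·0.009508/0.00392 = 409.6 < 2300, so the laminar assumption holds.
Q = V·A = 0.09334·(π/4·0.009508²) = 6.627e-06 m³/s = 0.006627 L/s.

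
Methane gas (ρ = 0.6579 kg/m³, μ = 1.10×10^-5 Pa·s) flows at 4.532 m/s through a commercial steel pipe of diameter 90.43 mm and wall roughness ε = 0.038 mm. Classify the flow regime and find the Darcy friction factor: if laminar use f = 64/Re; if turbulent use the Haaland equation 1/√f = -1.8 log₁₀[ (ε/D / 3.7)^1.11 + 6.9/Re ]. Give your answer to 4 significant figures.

f ≈ 0.02533

Re = ρVD/μ = 0.6579·4.532·0.09043/1.1e-05 = 2.451e+04.
Re > 4000 → turbulent. ε/D = 3.8e-05/0.09043 = 0.00042; Haaland: 1/√f = -1.8 log₁₀[4.18e-05 + 0.000282] = 6.283, so f = 0.02533.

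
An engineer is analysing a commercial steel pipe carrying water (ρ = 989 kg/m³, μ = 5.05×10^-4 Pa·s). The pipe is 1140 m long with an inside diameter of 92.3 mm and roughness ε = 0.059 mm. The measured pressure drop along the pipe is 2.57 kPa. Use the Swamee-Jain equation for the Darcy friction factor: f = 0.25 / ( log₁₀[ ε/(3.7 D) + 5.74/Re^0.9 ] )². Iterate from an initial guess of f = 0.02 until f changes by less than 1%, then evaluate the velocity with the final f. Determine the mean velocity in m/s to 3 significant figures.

V ≈ 0.126 m/s

Rearranging Darcy-Weisbach: V = √(2·ΔP·D/(f·L·ρ)). With ε/D = 5.9e-05/0.0923 = 0.000639, iterate starting from f = 0.02:
  f = 0.02 → V = √(2·2570·0.0923/(0.02·1140·989)) = 0.145 m/s; Re = ρVD/μ = 2.622e+04; f → 0.02587
  f = 0.02587 → V = 0.1275 m/s; Re = 2.306e+04; f → 0.02654
  f = 0.02654 → V = 0.1259 m/s; Re = 2.276e+04; f → 0.02661
Converged (Δf/f < 1%). With the final f = 0.02661: V = √(2·2570·0.0923/(0.02661·1140·989)) = 0.1258 m/s.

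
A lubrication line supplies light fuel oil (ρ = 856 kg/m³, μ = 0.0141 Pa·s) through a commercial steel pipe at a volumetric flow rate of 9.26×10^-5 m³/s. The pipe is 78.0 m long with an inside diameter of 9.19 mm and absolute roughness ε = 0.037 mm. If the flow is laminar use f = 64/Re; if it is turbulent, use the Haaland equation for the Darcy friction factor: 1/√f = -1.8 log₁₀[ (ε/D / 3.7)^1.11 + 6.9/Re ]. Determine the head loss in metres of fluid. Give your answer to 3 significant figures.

Cross-sectional area A = πD²/4 = π(0.00919)²/4 = 6.633e-05 m²; mean velocity V = Q/A = 9.26e-05/6.633e-05 = 1.396 m/s.
Reynolds number Re = ρVD/μ = 856 · 1.396 · 0.00919 / 0.0141 = 778.9.
Re < 2300 → laminar flow, so f = 64/Re = 64/778.9 = 0.08217 (the turbulent correlation is not needed).
Darcy-Weisbach: ΔP = f(L/D)(ρV²/2) = 0.08217·(78/0.00919)·(856·1.396²/2) = 0.08217·8487·834.1 = 5.817e+05 Pa.
Head loss h_f = ΔP/(ρg) = 5.817e+05/(856·9.81) = 69.3 m.

h_f ≈ 69.3 m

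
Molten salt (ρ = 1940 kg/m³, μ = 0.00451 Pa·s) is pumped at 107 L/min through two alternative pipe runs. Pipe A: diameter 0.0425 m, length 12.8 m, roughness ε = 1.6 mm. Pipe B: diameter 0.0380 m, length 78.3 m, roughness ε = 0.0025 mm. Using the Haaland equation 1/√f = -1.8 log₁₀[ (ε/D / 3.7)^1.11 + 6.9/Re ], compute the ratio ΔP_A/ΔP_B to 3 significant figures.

ΔP_A/ΔP_B ≈ 0.247

Pipe A: V = Q/A = 0.001783/0.001419 = 1.257 m/s; Re = 2.298e+04; ε/D = 0.0376; Haaland → f = 0.0643; ΔP_A = f(L/D)(ρV²/2) = 2.968e+04 Pa.
Pipe B: V = Q/A = 0.001783/0.001134 = 1.572 m/s; Re = 2.57e+04; ε/D = 6.58e-05; Haaland → f = 0.02432; ΔP_B = f(L/D)(ρV²/2) = 1.202e+05 Pa.
ΔP_A/ΔP_B = 2.968e+04/1.202e+05 = 0.247.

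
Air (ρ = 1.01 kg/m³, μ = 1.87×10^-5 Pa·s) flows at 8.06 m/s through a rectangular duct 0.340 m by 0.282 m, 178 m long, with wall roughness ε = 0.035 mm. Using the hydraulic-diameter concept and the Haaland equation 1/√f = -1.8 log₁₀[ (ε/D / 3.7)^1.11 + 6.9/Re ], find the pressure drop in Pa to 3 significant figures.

Hydraulic diameter D_h = 4A/P = 4·(0.34·0.282)/(2·(0.34+0.282)) = 0.3835/1.244 = 0.3083 m.
Re = ρVD_h/μ = 1.01·8.06·0.3083/1.87e-05 = 1.342e+05.
ε/D_h = 3.5e-05/0.3083 = 0.000114; Haaland gives 1/√f = -1.8 log₁₀[9.78e-06+5.14e-05] = 7.584, so f = 0.01739.
ΔP = f(L/D_h)(ρV²/2) = 0.01739·178/0.3083·32.81 = 329.3 Pa.

ΔP ≈ 329 Pa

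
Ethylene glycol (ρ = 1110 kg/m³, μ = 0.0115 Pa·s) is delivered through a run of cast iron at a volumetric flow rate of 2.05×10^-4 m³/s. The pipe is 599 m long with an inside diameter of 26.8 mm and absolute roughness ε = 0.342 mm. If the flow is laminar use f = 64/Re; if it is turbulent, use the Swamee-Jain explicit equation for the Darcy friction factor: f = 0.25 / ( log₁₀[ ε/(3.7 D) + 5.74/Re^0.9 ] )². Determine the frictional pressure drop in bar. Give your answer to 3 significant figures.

Cross-sectional area A = πD²/4 = π(0.0268)²/4 = 0.0005641 m²; mean velocity V = Q/A = 0.000205/0.0005641 = 0.3634 m/s.
Reynolds number Re = ρVD/μ = 1110 · 0.3634 · 0.0268 / 0.0115 = 940.1.
Re < 2300 → laminar flow, so f = 64/Re = 64/940.1 = 0.06808 (the turbulent correlation is not needed).
Darcy-Weisbach: ΔP = f(L/D)(ρV²/2) = 0.06808·(599/0.0268)·(1110·0.3634²/2) = 0.06808·2.235e+04·73.3 = 1.115e+05 Pa.
ΔP = 1.115e+05 Pa = 1.12 bar.

ΔP ≈ 1.12 bar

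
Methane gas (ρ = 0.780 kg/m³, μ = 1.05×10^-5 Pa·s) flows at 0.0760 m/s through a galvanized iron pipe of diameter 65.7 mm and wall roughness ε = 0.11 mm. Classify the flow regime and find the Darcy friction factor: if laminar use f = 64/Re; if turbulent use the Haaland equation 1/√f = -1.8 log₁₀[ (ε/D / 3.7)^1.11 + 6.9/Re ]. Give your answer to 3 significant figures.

Re = ρVD/μ = 0.78·0.076·0.0657/1.05e-05 = 370.9.
Re < 2300 → laminar, so f = 64/Re = 0.1725 (roughness is irrelevant in laminar flow).

f ≈ 0.173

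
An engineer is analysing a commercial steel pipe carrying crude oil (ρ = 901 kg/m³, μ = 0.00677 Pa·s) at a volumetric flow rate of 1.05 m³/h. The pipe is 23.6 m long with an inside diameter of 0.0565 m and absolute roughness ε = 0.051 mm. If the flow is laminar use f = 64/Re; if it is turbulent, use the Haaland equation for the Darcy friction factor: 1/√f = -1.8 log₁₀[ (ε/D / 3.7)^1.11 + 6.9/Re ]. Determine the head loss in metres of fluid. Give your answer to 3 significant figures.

Q = 1.05 m³/h = 1.05/3600 = 0.0002917 m³/s.
Cross-sectional area A = πD²/4 = π(0.0565)²/4 = 0.002507 m²; mean velocity V = Q/A = 0.0002917/0.002507 = 0.1163 m/s.
Reynolds number Re = ρVD/μ = 901 · 0.1163 · 0.0565 / 0.00677 = 874.8.
Re < 2300 → laminar flow, so f = 64/Re = 64/874.8 = 0.07316 (the turbulent correlation is not needed).
Darcy-Weisbach: ΔP = f(L/D)(ρV²/2) = 0.07316·(23.6/0.0565)·(901·0.1163²/2) = 0.07316·417.7·6.097 = 186.3 Pa.
Head loss h_f = ΔP/(ρg) = 186.3/(901·9.81) = 0.0211 m.

h_f ≈ 0.0211 m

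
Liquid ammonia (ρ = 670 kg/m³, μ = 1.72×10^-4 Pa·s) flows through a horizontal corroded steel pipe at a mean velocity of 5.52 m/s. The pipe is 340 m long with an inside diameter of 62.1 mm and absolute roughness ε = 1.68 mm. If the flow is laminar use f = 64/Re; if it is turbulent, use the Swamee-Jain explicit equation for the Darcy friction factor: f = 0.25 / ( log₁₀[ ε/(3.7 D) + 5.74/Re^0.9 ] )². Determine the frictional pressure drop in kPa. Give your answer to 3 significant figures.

ΔP ≈ 3070 kPa

Reynolds number Re = ρVD/μ = 670 · 5.52 · 0.0621 / 0.000172 = 1.335e+06.
Re > 4000 → turbulent. Relative roughness ε/D = 0.00168/0.0621 = 0.0271. Swamee-Jain: f = 0.25/(log₁₀[0.0271/3.7 + 5.74/1.335e+06^0.9])² = 0.25/(log₁₀[0.00731 + 1.76e-05])² = 0.25/(-2.135)² = 0.05485.
Darcy-Weisbach: ΔP = f(L/D)(ρV²/2) = 0.05485·(340/0.0621)·(670·5.52²/2) = 0.05485·5475·1.021e+04 = 3.065e+06 Pa.
ΔP = 3.065e+06 Pa = 3070 kPa.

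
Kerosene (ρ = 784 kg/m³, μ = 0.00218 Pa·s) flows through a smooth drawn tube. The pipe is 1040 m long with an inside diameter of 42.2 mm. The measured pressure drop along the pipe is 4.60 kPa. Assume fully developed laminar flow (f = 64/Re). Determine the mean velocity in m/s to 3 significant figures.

V ≈ 0.113 m/s

For laminar flow, f = 64/Re with Re = ρVD/μ, so Darcy-Weisbach reduces to ΔP = 32μLV/D². Solving for V: V = ΔP·D²/(32μL) = 4600·(0.0422)²/(32·0.00218·1040) = 0.1129 m/s.
Check: Re = ρVD/μ = 784·0.1129·0.0422/0.00218 = 1714 < 2300, so the laminar assumption holds.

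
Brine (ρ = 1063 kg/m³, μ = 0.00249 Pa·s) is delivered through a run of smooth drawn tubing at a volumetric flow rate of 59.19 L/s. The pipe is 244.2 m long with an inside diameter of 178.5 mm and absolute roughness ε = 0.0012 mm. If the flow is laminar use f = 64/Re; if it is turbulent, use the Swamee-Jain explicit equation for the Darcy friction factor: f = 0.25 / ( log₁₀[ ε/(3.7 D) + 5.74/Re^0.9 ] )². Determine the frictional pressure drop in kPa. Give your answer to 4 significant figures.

Q = 59.19 L/s = 59.19/1000 = 0.05919 m³/s.
Cross-sectional area A = πD²/4 = π(0.1785)²/4 = 0.02502 m²; mean velocity V = Q/A = 0.05919/0.02502 = 2.365 m/s.
Reynolds number Re = ρVD/μ = 1063 · 2.365 · 0.1785 / 0.00249 = 1.802e+05.
Re > 4000 → turbulent. Relative roughness ε/D = 1.2e-06/0.1785 = 6.72e-06. Swamee-Jain: f = 0.25/(log₁₀[6.72e-06/3.7 + 5.74/1.802e+05^0.9])² = 0.25/(log₁₀[1.82e-06 + 0.000107])² = 0.25/(-3.964)² = 0.01591.
Darcy-Weisbach: ΔP = f(L/D)(ρV²/2) = 0.01591·(244.2/0.1785)·(1063·2.365²/2) = 0.01591·1368·2973 = 6.472e+04 Pa.
ΔP = 6.472e+04 Pa = 64.72 kPa.

ΔP ≈ 64.72 kPa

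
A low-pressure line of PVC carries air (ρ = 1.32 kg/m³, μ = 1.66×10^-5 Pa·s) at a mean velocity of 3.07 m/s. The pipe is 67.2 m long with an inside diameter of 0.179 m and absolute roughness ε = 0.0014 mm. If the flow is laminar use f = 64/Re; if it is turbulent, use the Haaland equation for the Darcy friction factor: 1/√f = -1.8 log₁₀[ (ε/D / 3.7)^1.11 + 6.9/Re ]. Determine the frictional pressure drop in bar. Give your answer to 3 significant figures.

ΔP ≈ 4.99×10^-4 bar

Reynolds number Re = ρVD/μ = 1.32 · 3.07 · 0.179 / 1.66e-05 = 4.37e+04.
Re > 4000 → turbulent. Relative roughness ε/D = 1.4e-06/0.179 = 7.82e-06. Haaland: 1/√f = -1.8 log₁₀[(7.82e-06/3.7)^1.11 + 6.9/4.37e+04] = -1.8 log₁₀[5.02e-07 + 0.000158] = 6.84, so f = 0.02137.
Darcy-Weisbach: ΔP = f(L/D)(ρV²/2) = 0.02137·(67.2/0.179)·(1.32·3.07²/2) = 0.02137·375.4·6.22 = 49.91 Pa.
ΔP = 49.91 Pa = 4.99×10^-4 bar.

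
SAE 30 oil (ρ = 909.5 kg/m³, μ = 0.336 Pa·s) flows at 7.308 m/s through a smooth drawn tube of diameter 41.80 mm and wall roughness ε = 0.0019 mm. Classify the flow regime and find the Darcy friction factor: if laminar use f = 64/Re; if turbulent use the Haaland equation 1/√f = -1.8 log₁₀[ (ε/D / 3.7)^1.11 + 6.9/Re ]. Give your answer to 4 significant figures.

f ≈ 0.07740

Re = ρVD/μ = 909.5·7.308·0.0418/0.336 = 826.9.
Re < 2300 → laminar, so f = 64/Re = 0.0774 (roughness is irrelevant in laminar flow).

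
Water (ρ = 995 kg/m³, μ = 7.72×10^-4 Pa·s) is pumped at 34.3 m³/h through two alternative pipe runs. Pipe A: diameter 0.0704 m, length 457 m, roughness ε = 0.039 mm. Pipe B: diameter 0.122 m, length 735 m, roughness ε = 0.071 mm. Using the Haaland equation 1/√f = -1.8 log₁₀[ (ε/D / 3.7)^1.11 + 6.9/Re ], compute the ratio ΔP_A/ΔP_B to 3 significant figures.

ΔP_A/ΔP_B ≈ 9.19

Pipe A: V = Q/A = 0.009528/0.003893 = 2.448 m/s; Re = 2.221e+05; ε/D = 0.000554; Haaland → f = 0.01876; ΔP_A = f(L/D)(ρV²/2) = 3.63e+05 Pa.
Pipe B: V = Q/A = 0.009528/0.01169 = 0.815 m/s; Re = 1.282e+05; ε/D = 0.000582; Haaland → f = 0.01985; ΔP_B = f(L/D)(ρV²/2) = 3.951e+04 Pa.
ΔP_A/ΔP_B = 3.63e+05/3.951e+04 = 9.19.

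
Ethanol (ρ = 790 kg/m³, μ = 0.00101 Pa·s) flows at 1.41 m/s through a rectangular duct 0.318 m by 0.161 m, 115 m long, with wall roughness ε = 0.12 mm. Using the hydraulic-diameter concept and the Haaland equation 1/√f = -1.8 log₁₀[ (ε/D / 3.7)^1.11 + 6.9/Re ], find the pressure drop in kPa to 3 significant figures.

ΔP ≈ 7.91 kPa

Hydraulic diameter D_h = 4A/P = 4·(0.318·0.161)/(2·(0.318+0.161)) = 0.2048/0.958 = 0.2138 m.
Re = ρVD_h/μ = 790·1.41·0.2138/0.00101 = 2.358e+05.
ε/D_h = 0.00012/0.2138 = 0.000561; Haaland gives 1/√f = -1.8 log₁₀[5.77e-05+2.93e-05] = 7.309, so f = 0.01872.
ΔP = f(L/D_h)(ρV²/2) = 0.01872·115/0.2138·785.3 = 7907 Pa.
ΔP = 7.91 kPa.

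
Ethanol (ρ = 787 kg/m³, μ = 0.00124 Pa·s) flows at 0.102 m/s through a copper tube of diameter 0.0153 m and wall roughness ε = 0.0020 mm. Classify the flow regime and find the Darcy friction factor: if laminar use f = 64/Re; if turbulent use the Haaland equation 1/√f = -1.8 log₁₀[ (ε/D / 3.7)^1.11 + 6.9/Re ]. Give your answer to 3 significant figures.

Re = ρVD/μ = 787·0.102·0.0153/0.00124 = 990.5.
Re < 2300 → laminar, so f = 64/Re = 0.06462 (roughness is irrelevant in laminar flow).

f ≈ 0.0646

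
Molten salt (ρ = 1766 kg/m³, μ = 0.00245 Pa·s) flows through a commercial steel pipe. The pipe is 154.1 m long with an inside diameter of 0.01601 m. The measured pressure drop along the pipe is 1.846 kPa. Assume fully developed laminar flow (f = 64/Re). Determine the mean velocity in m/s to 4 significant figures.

V ≈ 0.03916 m/s

For laminar flow, f = 64/Re with Re = ρVD/μ, so Darcy-Weisbach reduces to ΔP = 32μLV/D². Solving for V: V = ΔP·D²/(32μL) = 1846·(0.01601)²/(32·0.00245·154.1) = 0.03916 m/s.
Check: Re = ρVD/μ = 1766·0.03916·0.01601/0.00245 = 452 < 2300, so the laminar assumption holds.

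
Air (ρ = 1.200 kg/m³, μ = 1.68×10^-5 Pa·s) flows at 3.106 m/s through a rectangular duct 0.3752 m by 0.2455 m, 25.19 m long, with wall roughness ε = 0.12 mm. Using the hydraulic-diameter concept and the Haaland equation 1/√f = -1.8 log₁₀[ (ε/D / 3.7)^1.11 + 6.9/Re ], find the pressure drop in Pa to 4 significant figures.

Hydraulic diameter D_h = 4A/P = 4·(0.3752·0.2455)/(2·(0.3752+0.2455)) = 0.3684/1.241 = 0.2968 m.
Re = ρVD_h/μ = 1.2·3.106·0.2968/1.68e-05 = 6.585e+04.
ε/D_h = 0.00012/0.2968 = 0.000404; Haaland gives 1/√f = -1.8 log₁₀[4.01e-05+0.000105] = 6.91, so f = 0.02094.
ΔP = f(L/D_h)(ρV²/2) = 0.02094·25.19/0.2968·5.788 = 10.29 Pa.

ΔP ≈ 10.29 Pa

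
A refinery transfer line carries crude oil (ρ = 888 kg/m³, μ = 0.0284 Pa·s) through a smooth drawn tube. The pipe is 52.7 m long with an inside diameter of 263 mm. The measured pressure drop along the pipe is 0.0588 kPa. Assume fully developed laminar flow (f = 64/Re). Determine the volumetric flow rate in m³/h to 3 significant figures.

For laminar flow, f = 64/Re with Re = ρVD/μ, so Darcy-Weisbach reduces to ΔP = 32μLV/D². Solving for V: V = ΔP·D²/(32μL) = 58.8·(0.263)²/(32·0.0284·52.7) = 0.08492 m/s.
Check: Re = ρVD/μ = 888·0.08492·0.263/0.0284 = 698.3 < 2300, so the laminar assumption holds.
Q = V·A = 0.08492·(π/4·0.263²) = 0.004613 m³/s = 16.6 m³/h.

Q ≈ 16.6 m³/h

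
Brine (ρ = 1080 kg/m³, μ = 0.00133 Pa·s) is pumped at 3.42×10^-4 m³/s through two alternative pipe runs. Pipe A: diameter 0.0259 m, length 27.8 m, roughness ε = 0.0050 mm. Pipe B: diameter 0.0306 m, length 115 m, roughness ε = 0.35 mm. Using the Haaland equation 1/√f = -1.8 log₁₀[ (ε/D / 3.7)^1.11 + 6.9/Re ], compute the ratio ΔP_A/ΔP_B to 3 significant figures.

Pipe A: V = Q/A = 0.000342/0.0005269 = 0.6491 m/s; Re = 1.365e+04; ε/D = 0.000193; Haaland → f = 0.02866; ΔP_A = f(L/D)(ρV²/2) = 7001 Pa.
Pipe B: V = Q/A = 0.000342/0.0007354 = 0.465 m/s; Re = 1.156e+04; ε/D = 0.0114; Haaland → f = 0.04392; ΔP_B = f(L/D)(ρV²/2) = 1.928e+04 Pa.
ΔP_A/ΔP_B = 7001/1.928e+04 = 0.363.

ΔP_A/ΔP_B ≈ 0.363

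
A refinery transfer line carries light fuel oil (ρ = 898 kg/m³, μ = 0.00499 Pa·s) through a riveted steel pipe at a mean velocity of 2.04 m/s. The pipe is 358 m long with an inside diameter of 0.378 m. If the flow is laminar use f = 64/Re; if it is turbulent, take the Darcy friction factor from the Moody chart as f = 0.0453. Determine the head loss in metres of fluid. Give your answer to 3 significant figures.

h_f ≈ 9.10 m

Reynolds number Re = ρVD/μ = 898 · 2.04 · 0.378 / 0.00499 = 1.388e+05.
Re > 4000 → turbulent; use the Moody-chart value f = 0.0453.
Darcy-Weisbach: ΔP = f(L/D)(ρV²/2) = 0.0453·(358/0.378)·(898·2.04²/2) = 0.0453·947.1·1869 = 8.017e+04 Pa.
Head loss h_f = ΔP/(ρg) = 8.017e+04/(898·9.81) = 9.10 m.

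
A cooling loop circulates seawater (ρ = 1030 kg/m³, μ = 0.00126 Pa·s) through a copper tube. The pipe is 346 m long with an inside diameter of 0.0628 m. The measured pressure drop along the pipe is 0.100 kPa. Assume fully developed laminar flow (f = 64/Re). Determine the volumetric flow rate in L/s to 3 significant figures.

For laminar flow, f = 64/Re with Re = ρVD/μ, so Darcy-Weisbach reduces to ΔP = 32μLV/D². Solving for V: V = ΔP·D²/(32μL) = 100·(0.0628)²/(32·0.00126·346) = 0.02827 m/s.
Check: Re = ρVD/μ = 1030·0.02827·0.0628/0.00126 = 1451 < 2300, so the laminar assumption holds.
Q = V·A = 0.02827·(π/4·0.0628²) = 8.757e-05 m³/s = 0.0876 L/s.

Q ≈ 0.0876 L/s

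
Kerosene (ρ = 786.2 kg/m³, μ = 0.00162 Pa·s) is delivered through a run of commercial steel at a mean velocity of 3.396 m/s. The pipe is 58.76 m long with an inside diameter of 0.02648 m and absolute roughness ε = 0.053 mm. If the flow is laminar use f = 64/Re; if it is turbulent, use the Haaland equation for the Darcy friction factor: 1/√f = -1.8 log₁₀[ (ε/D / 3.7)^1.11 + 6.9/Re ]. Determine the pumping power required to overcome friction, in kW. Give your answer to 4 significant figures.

P ≈ 0.5012 kW

Reynolds number Re = ρVD/μ = 786.2 · 3.396 · 0.02648 / 0.00162 = 4.364e+04.
Re > 4000 → turbulent. Relative roughness ε/D = 5.3e-05/0.02648 = 0.002. Haaland: 1/√f = -1.8 log₁₀[(0.002/3.7)^1.11 + 6.9/4.364e+04] = -1.8 log₁₀[0.000236 + 0.000158] = 6.127, so f = 0.02664.
Darcy-Weisbach: ΔP = f(L/D)(ρV²/2) = 0.02664·(58.76/0.02648)·(786.2·3.396²/2) = 0.02664·2219·4534 = 2.68e+05 Pa.
Q = V·A = 3.396·0.0005507 = 0.00187 m³/s.
Pumping power P = QΔP = 0.00187·2.68e+05 = 501.20 W = 0.5012 kW.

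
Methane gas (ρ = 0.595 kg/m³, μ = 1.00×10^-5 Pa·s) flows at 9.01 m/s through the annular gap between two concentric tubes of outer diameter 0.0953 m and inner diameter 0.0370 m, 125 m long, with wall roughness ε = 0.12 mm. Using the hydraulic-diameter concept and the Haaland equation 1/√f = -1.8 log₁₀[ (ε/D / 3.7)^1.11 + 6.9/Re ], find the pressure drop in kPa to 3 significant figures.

ΔP ≈ 1.44 kPa

Hydraulic diameter D_h = 4A/P = D_o - D_i = 0.0953 - 0.037 = 0.0583 m.
Re = ρVD_h/μ = 0.595·9.01·0.0583/1e-05 = 3.125e+04.
ε/D_h = 0.00012/0.0583 = 0.00206; Haaland gives 1/√f = -1.8 log₁₀[0.000244+0.000221] = 5.999, so f = 0.02779.
ΔP = f(L/D_h)(ρV²/2) = 0.02779·125/0.0583·24.15 = 1439 Pa.
ΔP = 1.44 kPa.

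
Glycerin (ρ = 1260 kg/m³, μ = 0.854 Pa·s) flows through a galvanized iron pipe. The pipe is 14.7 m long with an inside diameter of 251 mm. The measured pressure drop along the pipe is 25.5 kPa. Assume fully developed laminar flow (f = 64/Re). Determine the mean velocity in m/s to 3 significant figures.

V ≈ 4.00 m/s

For laminar flow, f = 64/Re with Re = ρVD/μ, so Darcy-Weisbach reduces to ΔP = 32μLV/D². Solving for V: V = ΔP·D²/(32μL) = 2.55e+04·(0.251)²/(32·0.854·14.7) = 3.999 m/s.
Check: Re = ρVD/μ = 1260·3.999·0.251/0.854 = 1481 < 2300, so the laminar assumption holds.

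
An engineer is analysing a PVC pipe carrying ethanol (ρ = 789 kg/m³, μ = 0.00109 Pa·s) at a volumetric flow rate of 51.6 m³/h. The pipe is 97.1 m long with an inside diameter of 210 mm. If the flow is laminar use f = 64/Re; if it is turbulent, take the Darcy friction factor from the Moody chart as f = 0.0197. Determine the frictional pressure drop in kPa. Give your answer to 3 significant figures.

Q = 51.6 m³/h = 51.6/3600 = 0.01433 m³/s.
Cross-sectional area A = πD²/4 = π(0.21)²/4 = 0.03464 m²; mean velocity V = Q/A = 0.01433/0.03464 = 0.4138 m/s.
Reynolds number Re = ρVD/μ = 789 · 0.4138 · 0.21 / 0.00109 = 6.291e+04.
Re > 4000 → turbulent; use the Moody-chart value f = 0.0197.
Darcy-Weisbach: ΔP = f(L/D)(ρV²/2) = 0.0197·(97.1/0.21)·(789·0.4138²/2) = 0.0197·462.4·67.56 = 615.4 Pa.
ΔP = 615.4 Pa = 0.615 kPa.

ΔP ≈ 0.615 kPa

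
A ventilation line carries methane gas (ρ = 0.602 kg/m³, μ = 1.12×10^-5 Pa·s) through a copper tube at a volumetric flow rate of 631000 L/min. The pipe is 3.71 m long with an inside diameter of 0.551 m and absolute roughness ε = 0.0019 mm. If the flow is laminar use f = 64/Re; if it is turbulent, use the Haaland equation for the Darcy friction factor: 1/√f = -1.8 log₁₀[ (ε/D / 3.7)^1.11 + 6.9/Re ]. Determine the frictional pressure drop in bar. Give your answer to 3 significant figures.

ΔP ≈ 4.40×10^-4 bar

Q = 631000 L/min = 631000/60000 = 10.52 m³/s.
Cross-sectional area A = πD²/4 = π(0.551)²/4 = 0.2384 m²; mean velocity V = Q/A = 10.52/0.2384 = 44.1 m/s.
Reynolds number Re = ρVD/μ = 0.602 · 44.1 · 0.551 / 1.12e-05 = 1.306e+06.
Re > 4000 → turbulent. Relative roughness ε/D = 1.9e-06/0.551 = 3.45e-06. Haaland: 1/√f = -1.8 log₁₀[(3.45e-06/3.7)^1.11 + 6.9/1.306e+06] = -1.8 log₁₀[2.02e-07 + 5.28e-06] = 9.47, so f = 0.01115.
Darcy-Weisbach: ΔP = f(L/D)(ρV²/2) = 0.01115·(3.71/0.551)·(0.602·44.1²/2) = 0.01115·6.733·585.5 = 43.96 Pa.
ΔP = 43.96 Pa = 4.40×10^-4 bar.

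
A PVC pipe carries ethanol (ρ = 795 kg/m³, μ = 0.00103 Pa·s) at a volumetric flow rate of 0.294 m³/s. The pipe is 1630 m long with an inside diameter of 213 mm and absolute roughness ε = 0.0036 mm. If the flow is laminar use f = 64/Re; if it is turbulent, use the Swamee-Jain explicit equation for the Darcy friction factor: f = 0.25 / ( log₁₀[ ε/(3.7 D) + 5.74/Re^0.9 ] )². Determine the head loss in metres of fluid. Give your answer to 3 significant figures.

Cross-sectional area A = πD²/4 = π(0.213)²/4 = 0.03563 m²; mean velocity V = Q/A = 0.294/0.03563 = 8.251 m/s.
Reynolds number Re = ρVD/μ = 795 · 8.251 · 0.213 / 0.00103 = 1.356e+06.
Re > 4000 → turbulent. Relative roughness ε/D = 3.6e-06/0.213 = 1.69e-05. Swamee-Jain: f = 0.25/(log₁₀[1.69e-05/3.7 + 5.74/1.356e+06^0.9])² = 0.25/(log₁₀[4.57e-06 + 1.74e-05])² = 0.25/(-4.659)² = 0.01152.
Darcy-Weisbach: ΔP = f(L/D)(ρV²/2) = 0.01152·(1630/0.213)·(795·8.251²/2) = 0.01152·7653·2.706e+04 = 2.385e+06 Pa.
Head loss h_f = ΔP/(ρg) = 2.385e+06/(795·9.81) = 306 m.

h_f ≈ 306 m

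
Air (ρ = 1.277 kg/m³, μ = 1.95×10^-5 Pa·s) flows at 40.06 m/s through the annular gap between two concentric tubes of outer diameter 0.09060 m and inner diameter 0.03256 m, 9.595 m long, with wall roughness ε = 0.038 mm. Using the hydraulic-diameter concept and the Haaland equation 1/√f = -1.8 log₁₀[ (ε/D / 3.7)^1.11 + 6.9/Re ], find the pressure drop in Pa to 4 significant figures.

ΔP ≈ 3361 Pa

Hydraulic diameter D_h = 4A/P = D_o - D_i = 0.0906 - 0.03256 = 0.05804 m.
Re = ρVD_h/μ = 1.277·40.06·0.05804/1.95e-05 = 1.523e+05.
ε/D_h = 3.8e-05/0.05804 = 0.000655; Haaland gives 1/√f = -1.8 log₁₀[6.84e-05+4.53e-05] = 7.099, so f = 0.01984.
ΔP = f(L/D_h)(ρV²/2) = 0.01984·9.595/0.05804·1025 = 3361 Pa.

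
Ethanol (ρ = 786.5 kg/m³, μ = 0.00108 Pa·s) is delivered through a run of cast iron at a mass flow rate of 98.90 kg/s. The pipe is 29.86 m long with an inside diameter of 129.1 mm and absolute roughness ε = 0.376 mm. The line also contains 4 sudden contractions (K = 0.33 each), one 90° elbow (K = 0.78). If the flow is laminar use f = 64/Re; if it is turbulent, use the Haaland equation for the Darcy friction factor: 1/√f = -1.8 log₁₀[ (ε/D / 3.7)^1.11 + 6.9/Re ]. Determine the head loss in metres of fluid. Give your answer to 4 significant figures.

h_f ≈ 38.31 m

A = πD²/4 = π(0.1291)²/4 = 0.01309 m²; mean velocity V = ṁ/(ρA) = 98.9/(786.5 · 0.01309) = 9.606 m/s.
Reynolds number Re = ρVD/μ = 786.5 · 9.606 · 0.1291 / 0.00108 = 9.031e+05.
Re > 4000 → turbulent. Relative roughness ε/D = 0.000376/0.1291 = 0.00291. Haaland: 1/√f = -1.8 log₁₀[(0.00291/3.7)^1.11 + 6.9/9.031e+05] = -1.8 log₁₀[0.000359 + 7.64e-06] = 6.185, so f = 0.02614.
Total minor-loss coefficient ΣK = 4·0.33 + 1·0.78 = 2.1.
ΔP = [f·L/D + ΣK]·(ρV²/2) = [0.02614·29.86/0.1291 + 2.1]·(786.5·9.606²/2) = [6.046 + 2.1]·3.629e+04 = 2.956e+05 Pa.
Head loss h_f = ΔP/(ρg) = 2.956e+05/(786.5·9.81) = 38.31 m.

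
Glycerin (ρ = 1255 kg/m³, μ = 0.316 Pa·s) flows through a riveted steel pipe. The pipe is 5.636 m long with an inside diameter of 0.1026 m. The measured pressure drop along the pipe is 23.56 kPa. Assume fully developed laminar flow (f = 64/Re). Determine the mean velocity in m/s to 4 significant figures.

V ≈ 4.352 m/s

For laminar flow, f = 64/Re with Re = ρVD/μ, so Darcy-Weisbach reduces to ΔP = 32μLV/D². Solving for V: V = ΔP·D²/(32μL) = 2.356e+04·(0.1026)²/(32·0.316·5.636) = 4.352 m/s.
Check: Re = ρVD/μ = 1255·4.352·0.1026/0.316 = 1773 < 2300, so the laminar assumption holds.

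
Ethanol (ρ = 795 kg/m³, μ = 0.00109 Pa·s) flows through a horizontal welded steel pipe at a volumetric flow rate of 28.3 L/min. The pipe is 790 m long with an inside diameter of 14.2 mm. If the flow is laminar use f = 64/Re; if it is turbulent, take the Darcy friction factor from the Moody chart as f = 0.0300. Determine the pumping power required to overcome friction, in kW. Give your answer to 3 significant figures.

Q = 28.3 L/min = 28.3/60000 = 0.0004717 m³/s.
Cross-sectional area A = πD²/4 = π(0.0142)²/4 = 0.0001584 m²; mean velocity V = Q/A = 0.0004717/0.0001584 = 2.978 m/s.
Reynolds number Re = ρVD/μ = 795 · 2.978 · 0.0142 / 0.00109 = 3.085e+04.
Re > 4000 → turbulent; use the Moody-chart value f = 0.0300.
Darcy-Weisbach: ΔP = f(L/D)(ρV²/2) = 0.03·(790/0.0142)·(795·2.978²/2) = 0.03·5.563e+04·3526 = 5.885e+06 Pa.
Pumping power P = QΔP = 0.0004717·5.885e+06 = 2776 W = 2.78 kW.

P ≈ 2.78 kW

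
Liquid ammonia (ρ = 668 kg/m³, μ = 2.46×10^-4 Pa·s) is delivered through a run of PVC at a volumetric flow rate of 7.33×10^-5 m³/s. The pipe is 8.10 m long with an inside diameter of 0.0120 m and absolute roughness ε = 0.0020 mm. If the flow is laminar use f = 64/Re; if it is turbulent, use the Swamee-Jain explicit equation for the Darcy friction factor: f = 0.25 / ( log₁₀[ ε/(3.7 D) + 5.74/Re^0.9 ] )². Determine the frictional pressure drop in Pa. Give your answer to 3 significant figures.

Cross-sectional area A = πD²/4 = π(0.012)²/4 = 0.0001131 m²; mean velocity V = Q/A = 7.33e-05/0.0001131 = 0.6481 m/s.
Reynolds number Re = ρVD/μ = 668 · 0.6481 · 0.012 / 0.000246 = 2.112e+04.
Re > 4000 → turbulent. Relative roughness ε/D = 2e-06/0.012 = 0.000167. Swamee-Jain: f = 0.25/(log₁₀[0.000167/3.7 + 5.74/2.112e+04^0.9])² = 0.25/(log₁₀[4.5e-05 + 0.000736])² = 0.25/(-3.107)² = 0.02589.
Darcy-Weisbach: ΔP = f(L/D)(ρV²/2) = 0.02589·(8.1/0.012)·(668·0.6481²/2) = 0.02589·675·140.3 = 2452 Pa.

ΔP ≈ 2450 Pa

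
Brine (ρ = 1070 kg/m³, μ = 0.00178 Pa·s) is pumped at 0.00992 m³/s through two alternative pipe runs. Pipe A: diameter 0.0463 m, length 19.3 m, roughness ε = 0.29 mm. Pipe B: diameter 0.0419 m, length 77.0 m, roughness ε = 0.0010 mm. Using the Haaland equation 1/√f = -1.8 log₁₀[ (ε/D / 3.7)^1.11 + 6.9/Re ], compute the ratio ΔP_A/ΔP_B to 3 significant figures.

ΔP_A/ΔP_B ≈ 0.316

Pipe A: V = Q/A = 0.00992/0.001684 = 5.892 m/s; Re = 1.64e+05; ε/D = 0.00626; Haaland → f = 0.03307; ΔP_A = f(L/D)(ρV²/2) = 2.56e+05 Pa.
Pipe B: V = Q/A = 0.00992/0.001379 = 7.194 m/s; Re = 1.812e+05; ε/D = 2.39e-05; Haaland → f = 0.01594; ΔP_B = f(L/D)(ρV²/2) = 8.113e+05 Pa.
ΔP_A/ΔP_B = 2.56e+05/8.113e+05 = 0.316.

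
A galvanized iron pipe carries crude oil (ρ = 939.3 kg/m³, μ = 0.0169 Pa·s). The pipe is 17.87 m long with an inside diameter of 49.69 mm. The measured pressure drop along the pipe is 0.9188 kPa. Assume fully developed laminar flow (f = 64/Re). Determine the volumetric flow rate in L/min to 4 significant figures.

For laminar flow, f = 64/Re with Re = ρVD/μ, so Darcy-Weisbach reduces to ΔP = 32μLV/D². Solving for V: V = ΔP·D²/(32μL) = 918.8·(0.04969)²/(32·0.0169·17.87) = 0.2347 m/s.
Check: Re = ρVD/μ = 939.3·0.2347·0.04969/0.0169 = 648.3 < 2300, so the laminar assumption holds.
Q = V·A = 0.2347·(π/4·0.04969²) = 0.0004552 m³/s = 27.31 L/min.

Q ≈ 27.31 L/min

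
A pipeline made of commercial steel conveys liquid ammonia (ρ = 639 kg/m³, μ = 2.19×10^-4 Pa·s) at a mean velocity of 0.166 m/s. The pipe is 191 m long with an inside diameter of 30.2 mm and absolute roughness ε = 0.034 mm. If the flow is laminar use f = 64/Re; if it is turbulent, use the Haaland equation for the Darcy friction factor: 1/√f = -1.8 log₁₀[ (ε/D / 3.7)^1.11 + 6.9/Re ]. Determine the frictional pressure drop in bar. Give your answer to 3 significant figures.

Reynolds number Re = ρVD/μ = 639 · 0.166 · 0.0302 / 0.000219 = 1.463e+04.
Re > 4000 → turbulent. Relative roughness ε/D = 3.4e-05/0.0302 = 0.00113. Haaland: 1/√f = -1.8 log₁₀[(0.00113/3.7)^1.11 + 6.9/1.463e+04] = -1.8 log₁₀[0.000125 + 0.000472] = 5.804, so f = 0.02969.
Darcy-Weisbach: ΔP = f(L/D)(ρV²/2) = 0.02969·(191/0.0302)·(639·0.166²/2) = 0.02969·6325·8.804 = 1653 Pa.
ΔP = 1653 Pa = 0.0165 bar.

ΔP ≈ 0.0165 bar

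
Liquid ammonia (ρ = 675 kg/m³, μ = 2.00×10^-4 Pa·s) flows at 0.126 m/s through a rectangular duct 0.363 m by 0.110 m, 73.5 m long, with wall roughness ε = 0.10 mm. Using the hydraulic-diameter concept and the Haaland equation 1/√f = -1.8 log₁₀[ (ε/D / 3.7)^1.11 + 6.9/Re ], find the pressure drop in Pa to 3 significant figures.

Hydraulic diameter D_h = 4A/P = 4·(0.363·0.11)/(2·(0.363+0.11)) = 0.1597/0.946 = 0.1688 m.
Re = ρVD_h/μ = 675·0.126·0.1688/0.0002 = 7.18e+04.
ε/D_h = 0.0001/0.1688 = 0.000592; Haaland gives 1/√f = -1.8 log₁₀[6.12e-05+9.61e-05] = 6.846, so f = 0.02134.
ΔP = f(L/D_h)(ρV²/2) = 0.02134·73.5/0.1688·5.358 = 49.77 Pa.

ΔP ≈ 49.8 Pa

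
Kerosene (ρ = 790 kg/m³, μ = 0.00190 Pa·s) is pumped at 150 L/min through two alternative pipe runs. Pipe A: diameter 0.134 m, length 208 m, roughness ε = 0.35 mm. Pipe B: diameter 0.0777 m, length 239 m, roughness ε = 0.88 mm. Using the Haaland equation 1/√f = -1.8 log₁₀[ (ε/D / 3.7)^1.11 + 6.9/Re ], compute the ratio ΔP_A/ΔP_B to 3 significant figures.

ΔP_A/ΔP_B ≈ 0.0462

Pipe A: V = Q/A = 0.0025/0.0141 = 0.1773 m/s; Re = 9877; ε/D = 0.00261; Haaland → f = 0.03446; ΔP_A = f(L/D)(ρV²/2) = 663.9 Pa.
Pipe B: V = Q/A = 0.0025/0.004742 = 0.5272 m/s; Re = 1.703e+04; ε/D = 0.0113; Haaland → f = 0.04254; ΔP_B = f(L/D)(ρV²/2) = 1.437e+04 Pa.
ΔP_A/ΔP_B = 663.9/1.437e+04 = 0.0462.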